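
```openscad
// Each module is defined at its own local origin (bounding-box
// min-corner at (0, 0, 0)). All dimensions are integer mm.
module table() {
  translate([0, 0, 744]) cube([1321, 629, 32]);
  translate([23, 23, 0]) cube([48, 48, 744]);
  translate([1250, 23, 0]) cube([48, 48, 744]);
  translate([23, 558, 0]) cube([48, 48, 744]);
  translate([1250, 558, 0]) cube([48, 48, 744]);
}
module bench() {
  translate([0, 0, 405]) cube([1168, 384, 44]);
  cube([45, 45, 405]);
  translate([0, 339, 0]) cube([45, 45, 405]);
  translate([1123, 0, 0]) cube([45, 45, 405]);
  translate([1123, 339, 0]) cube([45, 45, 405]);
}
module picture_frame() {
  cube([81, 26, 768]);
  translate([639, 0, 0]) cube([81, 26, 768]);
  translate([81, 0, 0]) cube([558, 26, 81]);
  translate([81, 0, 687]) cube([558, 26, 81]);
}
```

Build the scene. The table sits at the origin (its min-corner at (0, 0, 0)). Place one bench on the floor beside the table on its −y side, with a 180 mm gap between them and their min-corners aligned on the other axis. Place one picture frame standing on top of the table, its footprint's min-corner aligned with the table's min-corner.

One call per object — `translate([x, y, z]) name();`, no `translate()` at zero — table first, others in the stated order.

table();
translate([0, -564, 0]) bench();
translate([0, 0, 776]) picture_frame();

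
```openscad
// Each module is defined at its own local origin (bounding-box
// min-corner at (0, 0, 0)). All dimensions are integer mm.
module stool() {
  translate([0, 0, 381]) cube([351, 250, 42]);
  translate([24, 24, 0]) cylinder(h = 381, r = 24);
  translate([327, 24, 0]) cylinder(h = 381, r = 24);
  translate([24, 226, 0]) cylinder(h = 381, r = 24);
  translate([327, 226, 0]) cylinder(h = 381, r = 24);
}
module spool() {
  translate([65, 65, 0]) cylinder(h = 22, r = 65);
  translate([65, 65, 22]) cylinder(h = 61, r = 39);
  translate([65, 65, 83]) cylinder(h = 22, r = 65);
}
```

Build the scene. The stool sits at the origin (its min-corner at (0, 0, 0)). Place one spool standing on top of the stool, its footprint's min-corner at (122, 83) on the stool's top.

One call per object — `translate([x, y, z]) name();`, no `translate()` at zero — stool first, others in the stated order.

stool();
translate([122, 83, 423]) spool();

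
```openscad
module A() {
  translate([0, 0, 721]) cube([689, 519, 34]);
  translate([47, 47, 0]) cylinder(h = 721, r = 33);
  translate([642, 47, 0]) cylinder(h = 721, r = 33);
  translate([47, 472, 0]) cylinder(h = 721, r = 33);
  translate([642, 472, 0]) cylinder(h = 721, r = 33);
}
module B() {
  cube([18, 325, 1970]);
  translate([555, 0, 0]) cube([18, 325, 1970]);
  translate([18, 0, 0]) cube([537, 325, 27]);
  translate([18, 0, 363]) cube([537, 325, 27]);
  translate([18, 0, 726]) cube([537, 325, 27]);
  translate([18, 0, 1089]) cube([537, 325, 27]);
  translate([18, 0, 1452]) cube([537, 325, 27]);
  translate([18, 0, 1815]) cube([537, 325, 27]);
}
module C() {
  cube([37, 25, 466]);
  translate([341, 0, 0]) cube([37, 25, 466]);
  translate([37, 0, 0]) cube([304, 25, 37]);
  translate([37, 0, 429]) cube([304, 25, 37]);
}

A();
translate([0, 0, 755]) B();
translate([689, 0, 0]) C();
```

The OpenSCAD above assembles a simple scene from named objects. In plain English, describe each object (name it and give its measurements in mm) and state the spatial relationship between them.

A is a table with a 689×519 mm rectangular top, 34 mm thick, top surface at z = 755 mm, supported by four round legs of 66 mm diameter, each leg's bounding box inset 14 mm from the nearest pair of top edges, running from the floor.

B is a bookshelf 573 mm wide overall, 325 mm deep and 1970 mm tall. The two sides are 18 mm thick vertical panels. 6 horizontal shelves of 27 mm thickness span between the inner faces of the sides; the lowest shelf sits on the floor and shelves are stacked with a clear vertical gap of 336 mm between each pair.

C is a rectangular picture frame lying in the x–z plane (depth along y). The opening is 304 mm wide (x) by 392 mm tall (z), surrounded by a border 37 mm wide on all four sides. The frame is 25 mm deep and is made of two full-height vertical stiles with two horizontal rails fitted between them.

The bookshelf is on top of the table. The picture frame is against the table's +x side, with their −y faces flush.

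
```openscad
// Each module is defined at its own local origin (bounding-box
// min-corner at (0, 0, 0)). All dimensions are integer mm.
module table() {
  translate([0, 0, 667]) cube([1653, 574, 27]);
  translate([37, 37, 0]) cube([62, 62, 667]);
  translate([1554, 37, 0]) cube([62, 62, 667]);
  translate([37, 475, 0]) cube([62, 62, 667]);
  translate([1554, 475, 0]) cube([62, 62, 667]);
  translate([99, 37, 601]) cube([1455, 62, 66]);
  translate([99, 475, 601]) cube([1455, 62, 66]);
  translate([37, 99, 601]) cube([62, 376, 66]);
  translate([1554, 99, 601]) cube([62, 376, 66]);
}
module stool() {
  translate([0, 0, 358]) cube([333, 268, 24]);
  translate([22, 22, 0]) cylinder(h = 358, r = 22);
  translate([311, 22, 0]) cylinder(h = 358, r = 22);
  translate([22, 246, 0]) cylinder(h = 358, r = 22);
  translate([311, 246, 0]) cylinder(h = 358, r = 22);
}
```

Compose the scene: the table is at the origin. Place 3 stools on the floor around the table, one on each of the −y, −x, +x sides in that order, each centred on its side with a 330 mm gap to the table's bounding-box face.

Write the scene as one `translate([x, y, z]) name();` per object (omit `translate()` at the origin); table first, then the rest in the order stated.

table();
translate([660, -598, 0]) stool();
translate([-663, 153, 0]) stool();
translate([1983, 153, 0]) stool();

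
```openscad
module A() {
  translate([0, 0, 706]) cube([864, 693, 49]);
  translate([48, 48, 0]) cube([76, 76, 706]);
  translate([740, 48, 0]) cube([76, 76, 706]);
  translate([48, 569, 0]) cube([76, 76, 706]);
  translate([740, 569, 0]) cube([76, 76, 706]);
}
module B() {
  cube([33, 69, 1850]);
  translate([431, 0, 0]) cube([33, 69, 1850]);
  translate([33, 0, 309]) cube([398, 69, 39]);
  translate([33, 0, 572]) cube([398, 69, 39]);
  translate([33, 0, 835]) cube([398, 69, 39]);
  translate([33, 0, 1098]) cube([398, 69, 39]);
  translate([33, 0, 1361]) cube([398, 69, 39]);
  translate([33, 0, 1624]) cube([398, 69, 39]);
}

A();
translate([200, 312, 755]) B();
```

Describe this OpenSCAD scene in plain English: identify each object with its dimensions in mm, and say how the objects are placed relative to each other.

A is a table: top 864 mm (x) × 693 mm (y), 49 mm thick, upper face at z = 755 mm, on four 76×76 mm square legs, each inset 48 mm from the nearest pair of top edges, running from z = 0 to the bottom of the top.

B is a straight ladder. Two 33×69 mm vertical rails, 1850 mm tall, stand 464 mm apart (outside-to-outside) with their front faces coplanar on the −y side. 6 rungs, each 69 mm deep and 39 mm tall, span between the inner faces of the rails, front faces flush with the rails. The lowest rung's underside is at z = 309 mm and rungs are spaced 263 mm apart (underside to underside).

The ladder is on top of the table, centred.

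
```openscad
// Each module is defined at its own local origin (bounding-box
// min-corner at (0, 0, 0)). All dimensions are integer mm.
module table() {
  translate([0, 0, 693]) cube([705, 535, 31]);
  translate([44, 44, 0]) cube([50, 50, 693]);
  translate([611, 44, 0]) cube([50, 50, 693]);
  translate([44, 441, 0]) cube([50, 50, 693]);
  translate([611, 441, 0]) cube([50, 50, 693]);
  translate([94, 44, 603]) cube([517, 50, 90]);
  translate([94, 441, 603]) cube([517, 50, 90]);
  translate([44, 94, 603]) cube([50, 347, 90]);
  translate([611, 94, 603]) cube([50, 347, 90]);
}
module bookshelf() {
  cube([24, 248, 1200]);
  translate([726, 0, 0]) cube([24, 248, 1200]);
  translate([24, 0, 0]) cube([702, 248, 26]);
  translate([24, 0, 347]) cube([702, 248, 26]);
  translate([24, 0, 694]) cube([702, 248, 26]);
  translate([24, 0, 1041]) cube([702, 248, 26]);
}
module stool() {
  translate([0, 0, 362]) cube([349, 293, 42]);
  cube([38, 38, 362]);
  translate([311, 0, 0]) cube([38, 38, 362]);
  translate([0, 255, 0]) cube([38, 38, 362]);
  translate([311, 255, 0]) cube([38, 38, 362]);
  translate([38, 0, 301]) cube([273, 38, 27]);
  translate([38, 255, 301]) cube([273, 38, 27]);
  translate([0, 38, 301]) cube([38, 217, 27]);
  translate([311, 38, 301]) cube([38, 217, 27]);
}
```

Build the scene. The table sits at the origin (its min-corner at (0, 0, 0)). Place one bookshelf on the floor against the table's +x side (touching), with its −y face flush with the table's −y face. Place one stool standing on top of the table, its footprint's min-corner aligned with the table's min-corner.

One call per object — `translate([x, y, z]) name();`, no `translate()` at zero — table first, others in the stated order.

table();
translate([705, 0, 0]) bookshelf();
translate([0, 0, 724]) stool();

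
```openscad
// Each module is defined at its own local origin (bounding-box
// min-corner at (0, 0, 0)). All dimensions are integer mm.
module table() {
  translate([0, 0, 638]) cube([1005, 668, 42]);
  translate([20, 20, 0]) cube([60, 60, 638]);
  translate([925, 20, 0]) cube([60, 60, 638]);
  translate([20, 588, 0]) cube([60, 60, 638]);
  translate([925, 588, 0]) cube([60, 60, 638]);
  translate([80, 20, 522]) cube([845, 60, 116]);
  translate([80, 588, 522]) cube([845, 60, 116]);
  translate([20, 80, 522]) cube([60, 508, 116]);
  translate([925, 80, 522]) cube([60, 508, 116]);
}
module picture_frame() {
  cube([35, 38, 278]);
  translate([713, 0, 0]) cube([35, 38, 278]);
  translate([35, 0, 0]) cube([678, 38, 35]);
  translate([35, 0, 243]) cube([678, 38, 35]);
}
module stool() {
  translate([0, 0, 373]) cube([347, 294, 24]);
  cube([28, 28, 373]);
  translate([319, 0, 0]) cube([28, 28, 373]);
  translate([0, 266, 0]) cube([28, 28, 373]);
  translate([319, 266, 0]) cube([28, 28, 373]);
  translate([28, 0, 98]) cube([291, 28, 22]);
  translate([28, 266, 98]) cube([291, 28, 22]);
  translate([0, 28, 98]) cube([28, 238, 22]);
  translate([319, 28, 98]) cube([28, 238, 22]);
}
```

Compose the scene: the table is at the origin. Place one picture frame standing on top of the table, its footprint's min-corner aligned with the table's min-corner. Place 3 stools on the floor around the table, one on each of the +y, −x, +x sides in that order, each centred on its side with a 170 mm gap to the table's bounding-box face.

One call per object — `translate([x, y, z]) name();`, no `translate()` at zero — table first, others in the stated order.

table();
translate([0, 0, 680]) picture_frame();
translate([329, 838, 0]) stool();
translate([-517, 187, 0]) stool();
translate([1175, 187, 0]) stool();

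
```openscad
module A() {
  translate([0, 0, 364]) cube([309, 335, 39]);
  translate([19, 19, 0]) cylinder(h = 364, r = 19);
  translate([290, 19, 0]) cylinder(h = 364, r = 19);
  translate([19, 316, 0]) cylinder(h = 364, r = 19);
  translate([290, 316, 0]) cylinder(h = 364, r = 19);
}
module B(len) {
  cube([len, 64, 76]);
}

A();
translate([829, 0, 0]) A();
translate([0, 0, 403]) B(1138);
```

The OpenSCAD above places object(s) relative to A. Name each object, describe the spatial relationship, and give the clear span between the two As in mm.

Second stool starts at x = 829; first ends at x = 309; clear span = 829 − 309 = 520 mm.

A is a stool. B is a beam. A beam spans the tops of two stools. The clear span between the two stools is 520 mm.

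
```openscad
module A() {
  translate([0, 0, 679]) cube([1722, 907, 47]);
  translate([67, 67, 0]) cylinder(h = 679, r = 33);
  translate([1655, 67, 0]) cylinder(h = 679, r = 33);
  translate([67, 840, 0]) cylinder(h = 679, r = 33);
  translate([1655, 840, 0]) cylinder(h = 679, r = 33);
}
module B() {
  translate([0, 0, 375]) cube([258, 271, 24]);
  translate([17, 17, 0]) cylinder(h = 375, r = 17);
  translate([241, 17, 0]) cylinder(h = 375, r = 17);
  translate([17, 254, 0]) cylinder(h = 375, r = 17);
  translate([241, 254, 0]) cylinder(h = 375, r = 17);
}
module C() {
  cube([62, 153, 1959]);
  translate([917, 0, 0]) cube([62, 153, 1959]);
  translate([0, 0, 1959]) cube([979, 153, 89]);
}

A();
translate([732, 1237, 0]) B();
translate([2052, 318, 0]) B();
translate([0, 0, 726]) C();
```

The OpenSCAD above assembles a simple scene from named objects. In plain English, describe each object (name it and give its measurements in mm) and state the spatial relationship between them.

A is a table with a 1722×907 mm rectangular top, 47 mm thick, top surface at z = 726 mm, supported by four round legs of 66 mm diameter, each leg's bounding box inset 34 mm from the nearest pair of top edges, running from the floor.

B is a simple wooden stool: a rectangular seat 258 mm (x) by 271 mm (y), 24 mm thick, top face at z = 399 mm, on four round legs, each 34 mm in diameter. The legs rest on z = 0, each leg's axis is inset half a diameter from the nearest pair of seat edges (so the leg's bounding box is flush with the corner).

C is a door frame. The clear opening is 855 mm wide and 1959 mm high. Two 62 mm wide jambs, 153 mm deep, stand either side of the opening from the floor to the top of the opening. A 89 mm thick head sits across the top of both jambs, spanning the full outside width of the frame.

Two stools sit around the table at the +y, +x sides. The door frame is on top of the table.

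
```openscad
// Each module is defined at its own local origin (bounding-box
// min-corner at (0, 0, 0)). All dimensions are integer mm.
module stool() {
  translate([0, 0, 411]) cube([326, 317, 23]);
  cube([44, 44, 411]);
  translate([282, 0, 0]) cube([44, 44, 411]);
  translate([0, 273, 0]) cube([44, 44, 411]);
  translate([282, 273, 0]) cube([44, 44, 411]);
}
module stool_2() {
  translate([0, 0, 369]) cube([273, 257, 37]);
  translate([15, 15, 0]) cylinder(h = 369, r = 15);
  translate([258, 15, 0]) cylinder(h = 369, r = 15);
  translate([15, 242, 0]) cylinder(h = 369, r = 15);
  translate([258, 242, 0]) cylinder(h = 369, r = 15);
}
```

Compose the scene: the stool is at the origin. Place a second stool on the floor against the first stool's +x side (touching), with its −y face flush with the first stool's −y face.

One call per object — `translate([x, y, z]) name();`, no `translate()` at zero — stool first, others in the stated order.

stool();
translate([326, 0, 0]) stool_2();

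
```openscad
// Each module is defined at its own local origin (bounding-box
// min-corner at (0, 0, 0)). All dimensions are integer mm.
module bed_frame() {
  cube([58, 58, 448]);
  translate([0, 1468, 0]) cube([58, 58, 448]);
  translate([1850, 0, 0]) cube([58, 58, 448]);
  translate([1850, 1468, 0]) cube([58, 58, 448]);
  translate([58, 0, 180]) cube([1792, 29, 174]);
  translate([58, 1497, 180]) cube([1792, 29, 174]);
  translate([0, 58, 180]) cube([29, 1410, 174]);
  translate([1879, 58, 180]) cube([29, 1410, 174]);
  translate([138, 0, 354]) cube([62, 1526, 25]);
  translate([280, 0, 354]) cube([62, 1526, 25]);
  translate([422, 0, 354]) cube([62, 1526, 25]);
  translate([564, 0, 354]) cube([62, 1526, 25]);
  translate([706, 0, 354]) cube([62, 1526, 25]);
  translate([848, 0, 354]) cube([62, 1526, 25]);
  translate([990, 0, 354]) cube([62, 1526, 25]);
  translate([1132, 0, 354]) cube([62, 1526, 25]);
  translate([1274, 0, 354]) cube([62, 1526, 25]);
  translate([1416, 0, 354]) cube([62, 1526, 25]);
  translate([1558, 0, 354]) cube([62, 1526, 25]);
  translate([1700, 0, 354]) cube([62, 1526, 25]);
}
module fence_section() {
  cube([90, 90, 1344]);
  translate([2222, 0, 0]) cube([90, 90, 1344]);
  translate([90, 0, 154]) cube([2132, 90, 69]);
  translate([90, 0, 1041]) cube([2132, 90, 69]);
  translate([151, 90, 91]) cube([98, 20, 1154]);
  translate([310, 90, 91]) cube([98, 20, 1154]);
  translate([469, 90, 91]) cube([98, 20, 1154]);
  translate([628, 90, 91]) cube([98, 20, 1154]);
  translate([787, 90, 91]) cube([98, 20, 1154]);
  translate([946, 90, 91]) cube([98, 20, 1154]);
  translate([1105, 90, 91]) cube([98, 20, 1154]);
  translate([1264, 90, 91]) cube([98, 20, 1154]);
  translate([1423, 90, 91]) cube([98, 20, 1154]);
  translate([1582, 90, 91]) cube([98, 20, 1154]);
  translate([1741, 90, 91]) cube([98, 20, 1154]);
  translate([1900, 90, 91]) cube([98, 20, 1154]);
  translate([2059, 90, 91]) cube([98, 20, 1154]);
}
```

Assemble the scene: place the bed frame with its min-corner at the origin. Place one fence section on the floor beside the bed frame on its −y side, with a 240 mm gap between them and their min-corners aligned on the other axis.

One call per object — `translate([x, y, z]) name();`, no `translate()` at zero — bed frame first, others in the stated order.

bed_frame();
translate([0, -350, 0]) fence_section();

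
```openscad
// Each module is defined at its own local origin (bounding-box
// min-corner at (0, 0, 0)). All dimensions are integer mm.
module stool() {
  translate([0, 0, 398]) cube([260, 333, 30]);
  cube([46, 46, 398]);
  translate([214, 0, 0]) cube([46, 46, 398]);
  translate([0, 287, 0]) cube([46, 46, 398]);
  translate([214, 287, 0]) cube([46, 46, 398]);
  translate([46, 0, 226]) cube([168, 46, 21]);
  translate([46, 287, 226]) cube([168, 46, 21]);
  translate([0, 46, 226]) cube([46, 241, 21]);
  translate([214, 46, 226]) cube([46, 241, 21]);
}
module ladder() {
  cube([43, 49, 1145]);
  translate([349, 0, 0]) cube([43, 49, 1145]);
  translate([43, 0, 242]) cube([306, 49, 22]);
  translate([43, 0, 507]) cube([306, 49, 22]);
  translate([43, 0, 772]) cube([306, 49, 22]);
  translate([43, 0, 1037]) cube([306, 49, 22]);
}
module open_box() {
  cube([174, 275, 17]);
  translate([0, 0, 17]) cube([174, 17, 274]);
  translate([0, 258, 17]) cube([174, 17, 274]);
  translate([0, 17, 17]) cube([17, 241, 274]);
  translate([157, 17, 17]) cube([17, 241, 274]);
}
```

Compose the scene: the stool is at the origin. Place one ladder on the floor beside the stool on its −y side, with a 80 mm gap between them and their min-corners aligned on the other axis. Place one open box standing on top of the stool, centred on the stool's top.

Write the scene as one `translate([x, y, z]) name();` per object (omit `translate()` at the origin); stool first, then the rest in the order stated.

stool();
translate([0, -129, 0]) ladder();
translate([43, 29, 428]) open_box();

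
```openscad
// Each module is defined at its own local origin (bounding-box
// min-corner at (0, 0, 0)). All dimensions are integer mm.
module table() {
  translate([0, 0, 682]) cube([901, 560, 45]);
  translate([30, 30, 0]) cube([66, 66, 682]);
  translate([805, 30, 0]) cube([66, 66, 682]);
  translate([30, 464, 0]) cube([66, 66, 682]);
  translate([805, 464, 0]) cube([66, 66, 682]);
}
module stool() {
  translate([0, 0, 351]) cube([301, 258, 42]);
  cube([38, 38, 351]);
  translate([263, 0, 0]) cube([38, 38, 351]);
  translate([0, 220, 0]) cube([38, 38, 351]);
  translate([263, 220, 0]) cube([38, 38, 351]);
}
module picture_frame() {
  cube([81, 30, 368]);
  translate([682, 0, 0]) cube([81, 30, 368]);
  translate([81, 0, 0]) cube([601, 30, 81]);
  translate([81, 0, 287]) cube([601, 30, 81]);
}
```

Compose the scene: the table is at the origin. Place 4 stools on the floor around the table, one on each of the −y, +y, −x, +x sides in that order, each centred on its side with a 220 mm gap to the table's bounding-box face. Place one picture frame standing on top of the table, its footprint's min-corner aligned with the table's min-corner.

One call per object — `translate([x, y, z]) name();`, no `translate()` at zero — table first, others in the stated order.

table();
translate([300, -478, 0]) stool();
translate([300, 780, 0]) stool();
translate([-521, 151, 0]) stool();
translate([1121, 151, 0]) stool();
translate([0, 0, 727]) picture_frame();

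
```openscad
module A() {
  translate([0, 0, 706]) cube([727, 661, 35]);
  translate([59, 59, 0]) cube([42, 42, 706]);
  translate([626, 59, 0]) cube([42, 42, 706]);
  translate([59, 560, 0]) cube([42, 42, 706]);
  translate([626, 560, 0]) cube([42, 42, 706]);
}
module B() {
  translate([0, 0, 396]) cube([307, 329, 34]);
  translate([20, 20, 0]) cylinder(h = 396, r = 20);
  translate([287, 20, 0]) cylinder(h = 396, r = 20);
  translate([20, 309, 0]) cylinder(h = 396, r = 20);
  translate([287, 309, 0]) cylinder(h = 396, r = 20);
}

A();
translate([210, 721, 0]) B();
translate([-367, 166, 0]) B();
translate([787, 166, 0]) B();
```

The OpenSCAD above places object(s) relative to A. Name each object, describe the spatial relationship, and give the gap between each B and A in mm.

A is a table. B is a stool. Three stools sit around the table at the +y, −x, +x sides. The gap between each stool and the table is 60 mm.

Each stool's nearest face is 60 mm from the table's bounding box.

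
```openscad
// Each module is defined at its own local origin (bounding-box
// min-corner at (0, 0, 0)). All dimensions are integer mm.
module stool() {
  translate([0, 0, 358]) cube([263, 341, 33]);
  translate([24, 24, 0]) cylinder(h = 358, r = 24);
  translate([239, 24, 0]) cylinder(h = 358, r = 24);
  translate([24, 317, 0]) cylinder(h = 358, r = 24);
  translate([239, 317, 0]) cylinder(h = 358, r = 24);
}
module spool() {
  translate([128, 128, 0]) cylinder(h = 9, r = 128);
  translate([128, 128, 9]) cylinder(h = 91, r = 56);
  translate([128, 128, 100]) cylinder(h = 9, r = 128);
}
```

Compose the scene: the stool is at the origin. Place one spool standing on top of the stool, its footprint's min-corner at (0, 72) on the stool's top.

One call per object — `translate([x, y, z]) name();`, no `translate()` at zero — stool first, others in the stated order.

stool();
translate([0, 72, 391]) spool();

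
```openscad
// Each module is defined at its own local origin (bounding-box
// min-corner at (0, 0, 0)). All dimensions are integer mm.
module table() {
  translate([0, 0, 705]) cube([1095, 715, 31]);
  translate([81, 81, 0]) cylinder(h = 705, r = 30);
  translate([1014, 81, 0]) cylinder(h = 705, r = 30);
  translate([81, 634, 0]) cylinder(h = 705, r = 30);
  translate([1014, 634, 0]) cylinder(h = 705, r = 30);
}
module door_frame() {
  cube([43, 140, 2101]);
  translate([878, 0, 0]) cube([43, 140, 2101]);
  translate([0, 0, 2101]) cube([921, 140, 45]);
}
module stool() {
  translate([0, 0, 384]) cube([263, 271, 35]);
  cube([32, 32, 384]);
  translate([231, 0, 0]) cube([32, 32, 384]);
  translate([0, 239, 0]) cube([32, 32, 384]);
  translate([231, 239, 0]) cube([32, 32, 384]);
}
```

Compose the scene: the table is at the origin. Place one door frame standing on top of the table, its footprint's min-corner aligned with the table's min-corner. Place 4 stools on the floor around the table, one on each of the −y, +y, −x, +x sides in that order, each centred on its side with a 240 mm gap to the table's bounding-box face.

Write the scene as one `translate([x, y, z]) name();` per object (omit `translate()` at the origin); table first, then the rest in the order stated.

table();
translate([0, 0, 736]) door_frame();
translate([416, -511, 0]) stool();
translate([416, 955, 0]) stool();
translate([-503, 222, 0]) stool();
translate([1335, 222, 0]) stool();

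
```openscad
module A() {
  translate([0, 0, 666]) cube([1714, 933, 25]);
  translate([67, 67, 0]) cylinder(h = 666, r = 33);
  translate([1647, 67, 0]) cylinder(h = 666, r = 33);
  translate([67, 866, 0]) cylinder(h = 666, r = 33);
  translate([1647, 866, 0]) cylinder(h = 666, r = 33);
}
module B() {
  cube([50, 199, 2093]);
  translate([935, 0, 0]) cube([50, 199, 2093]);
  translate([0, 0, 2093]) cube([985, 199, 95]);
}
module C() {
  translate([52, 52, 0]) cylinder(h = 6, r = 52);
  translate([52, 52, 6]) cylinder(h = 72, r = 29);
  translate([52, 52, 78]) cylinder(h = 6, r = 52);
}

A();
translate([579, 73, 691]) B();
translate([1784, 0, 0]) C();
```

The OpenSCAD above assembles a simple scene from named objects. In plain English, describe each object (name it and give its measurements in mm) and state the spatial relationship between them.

A is a table with a 1714×933 mm rectangular top, 25 mm thick, top surface at z = 691 mm, supported by four round legs of 66 mm diameter, each leg's bounding box inset 34 mm from the nearest pair of top edges, running from the floor.

B is a door frame. The clear opening is 885 mm wide and 2093 mm high. Two 50 mm wide jambs, 199 mm deep, stand either side of the opening from the floor to the top of the opening. A 95 mm thick head sits across the top of both jambs, spanning the full outside width of the frame.

C is a spool: two coaxial disc flanges of radius 52 mm and thickness 6 mm, joined by a core cylinder of radius 29 mm and height 72 mm. The lower flange rests on z = 0 and the three cylinders share a vertical axis.

The door frame is on top of the table. The spool is on the floor beside the table on its +x side.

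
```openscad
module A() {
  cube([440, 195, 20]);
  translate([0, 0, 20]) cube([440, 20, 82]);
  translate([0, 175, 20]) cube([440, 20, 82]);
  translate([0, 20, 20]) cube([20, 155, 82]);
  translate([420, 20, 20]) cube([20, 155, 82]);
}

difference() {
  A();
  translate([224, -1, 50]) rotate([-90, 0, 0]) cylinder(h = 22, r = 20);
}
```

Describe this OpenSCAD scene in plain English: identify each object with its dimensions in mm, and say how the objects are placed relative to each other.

A is an open-topped rectangular box: outside dimensions 440×195×102 mm, with a uniform wall and base thickness of 20 mm. The base is a full 440×195 slab on the floor; four walls sit on top of the base. The front and back walls (the −y and +y sides) span the full width; the two side walls fit between them.

The open box has a circular hole of radius 20 mm through its front wall, centred at (x = 224, z = 50).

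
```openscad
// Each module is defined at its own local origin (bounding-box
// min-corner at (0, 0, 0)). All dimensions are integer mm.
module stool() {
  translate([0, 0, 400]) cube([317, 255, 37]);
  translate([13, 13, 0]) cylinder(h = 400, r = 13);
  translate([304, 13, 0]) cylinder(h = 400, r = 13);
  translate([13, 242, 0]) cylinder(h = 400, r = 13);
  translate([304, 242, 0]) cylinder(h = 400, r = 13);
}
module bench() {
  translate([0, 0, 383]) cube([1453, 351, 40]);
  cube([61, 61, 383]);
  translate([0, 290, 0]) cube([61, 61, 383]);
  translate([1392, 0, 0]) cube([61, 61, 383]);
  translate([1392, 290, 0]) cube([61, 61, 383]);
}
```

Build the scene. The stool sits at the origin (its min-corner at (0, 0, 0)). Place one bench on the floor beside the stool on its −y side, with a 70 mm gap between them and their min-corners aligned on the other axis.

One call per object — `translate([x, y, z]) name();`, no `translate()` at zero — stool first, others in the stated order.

stool();
translate([0, -421, 0]) bench();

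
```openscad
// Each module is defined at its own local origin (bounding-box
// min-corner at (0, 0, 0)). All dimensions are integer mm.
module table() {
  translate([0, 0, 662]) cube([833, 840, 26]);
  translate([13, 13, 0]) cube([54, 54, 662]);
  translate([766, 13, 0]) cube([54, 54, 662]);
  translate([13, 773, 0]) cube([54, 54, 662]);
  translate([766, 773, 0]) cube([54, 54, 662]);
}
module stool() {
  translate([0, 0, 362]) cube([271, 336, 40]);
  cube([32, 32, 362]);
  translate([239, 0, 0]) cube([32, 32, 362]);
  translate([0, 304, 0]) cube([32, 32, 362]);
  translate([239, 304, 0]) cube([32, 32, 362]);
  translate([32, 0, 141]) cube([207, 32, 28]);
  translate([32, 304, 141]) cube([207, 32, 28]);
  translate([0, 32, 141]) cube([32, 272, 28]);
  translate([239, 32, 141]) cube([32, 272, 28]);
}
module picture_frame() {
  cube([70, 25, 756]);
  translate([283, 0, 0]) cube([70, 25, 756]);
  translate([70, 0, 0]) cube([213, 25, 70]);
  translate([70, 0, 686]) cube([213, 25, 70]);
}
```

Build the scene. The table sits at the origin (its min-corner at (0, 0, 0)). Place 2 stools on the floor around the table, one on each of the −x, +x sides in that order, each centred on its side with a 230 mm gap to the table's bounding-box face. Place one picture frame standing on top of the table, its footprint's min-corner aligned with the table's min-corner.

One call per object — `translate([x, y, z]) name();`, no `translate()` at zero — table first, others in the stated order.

table();
translate([-501, 252, 0]) stool();
translate([1063, 252, 0]) stool();
translate([0, 0, 688]) picture_frame();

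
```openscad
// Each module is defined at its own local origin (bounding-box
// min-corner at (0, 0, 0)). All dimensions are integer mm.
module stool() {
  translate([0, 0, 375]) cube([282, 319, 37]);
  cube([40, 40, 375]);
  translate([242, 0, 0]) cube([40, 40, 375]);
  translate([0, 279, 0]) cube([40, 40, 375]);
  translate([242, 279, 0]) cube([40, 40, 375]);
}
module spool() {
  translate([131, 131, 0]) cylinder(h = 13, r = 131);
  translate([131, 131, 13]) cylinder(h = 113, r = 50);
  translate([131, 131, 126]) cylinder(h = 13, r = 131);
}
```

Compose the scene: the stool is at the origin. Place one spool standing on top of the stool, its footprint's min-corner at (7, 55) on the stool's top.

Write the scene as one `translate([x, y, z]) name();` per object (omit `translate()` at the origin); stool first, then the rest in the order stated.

stool();
translate([7, 55, 412]) spool();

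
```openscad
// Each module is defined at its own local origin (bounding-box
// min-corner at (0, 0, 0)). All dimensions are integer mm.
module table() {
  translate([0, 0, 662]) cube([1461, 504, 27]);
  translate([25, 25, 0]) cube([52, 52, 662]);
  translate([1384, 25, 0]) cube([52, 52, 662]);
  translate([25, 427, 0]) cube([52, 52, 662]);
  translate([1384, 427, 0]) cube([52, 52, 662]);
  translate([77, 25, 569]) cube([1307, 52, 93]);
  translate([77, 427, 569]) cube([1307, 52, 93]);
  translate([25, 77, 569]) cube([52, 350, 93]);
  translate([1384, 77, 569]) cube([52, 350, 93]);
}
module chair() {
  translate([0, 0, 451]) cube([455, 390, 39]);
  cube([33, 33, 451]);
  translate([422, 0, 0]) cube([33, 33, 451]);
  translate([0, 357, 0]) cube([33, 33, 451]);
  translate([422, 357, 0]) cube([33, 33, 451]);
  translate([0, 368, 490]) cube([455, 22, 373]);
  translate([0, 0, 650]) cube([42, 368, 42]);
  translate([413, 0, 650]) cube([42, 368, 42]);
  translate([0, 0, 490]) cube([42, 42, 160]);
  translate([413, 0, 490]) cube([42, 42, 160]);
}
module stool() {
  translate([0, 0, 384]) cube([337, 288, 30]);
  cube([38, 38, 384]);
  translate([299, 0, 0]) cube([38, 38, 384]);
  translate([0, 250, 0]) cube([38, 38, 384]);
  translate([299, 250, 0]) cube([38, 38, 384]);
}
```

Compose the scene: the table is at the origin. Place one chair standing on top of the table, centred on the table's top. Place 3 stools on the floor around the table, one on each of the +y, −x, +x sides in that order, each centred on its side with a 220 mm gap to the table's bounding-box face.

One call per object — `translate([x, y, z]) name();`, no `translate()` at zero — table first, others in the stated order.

table();
translate([503, 57, 689]) chair();
translate([562, 724, 0]) stool();
translate([-557, 108, 0]) stool();
translate([1681, 108, 0]) stool();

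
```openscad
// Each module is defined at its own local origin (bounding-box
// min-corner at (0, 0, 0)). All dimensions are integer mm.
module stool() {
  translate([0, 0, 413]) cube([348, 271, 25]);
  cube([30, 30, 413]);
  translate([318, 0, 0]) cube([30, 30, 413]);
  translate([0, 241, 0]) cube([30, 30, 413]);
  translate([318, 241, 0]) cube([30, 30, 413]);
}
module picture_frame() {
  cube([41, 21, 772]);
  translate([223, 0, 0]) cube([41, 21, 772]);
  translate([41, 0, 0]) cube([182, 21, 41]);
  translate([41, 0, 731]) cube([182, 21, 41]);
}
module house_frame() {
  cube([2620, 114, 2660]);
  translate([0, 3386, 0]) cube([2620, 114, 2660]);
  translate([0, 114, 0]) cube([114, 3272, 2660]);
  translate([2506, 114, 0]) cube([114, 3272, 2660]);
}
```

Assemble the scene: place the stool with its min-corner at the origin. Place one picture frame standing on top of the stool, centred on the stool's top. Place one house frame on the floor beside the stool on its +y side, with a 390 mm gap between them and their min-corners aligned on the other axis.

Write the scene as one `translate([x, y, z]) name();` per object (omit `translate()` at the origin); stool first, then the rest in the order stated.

stool();
translate([42, 125, 438]) picture_frame();
translate([0, 661, 0]) house_frame();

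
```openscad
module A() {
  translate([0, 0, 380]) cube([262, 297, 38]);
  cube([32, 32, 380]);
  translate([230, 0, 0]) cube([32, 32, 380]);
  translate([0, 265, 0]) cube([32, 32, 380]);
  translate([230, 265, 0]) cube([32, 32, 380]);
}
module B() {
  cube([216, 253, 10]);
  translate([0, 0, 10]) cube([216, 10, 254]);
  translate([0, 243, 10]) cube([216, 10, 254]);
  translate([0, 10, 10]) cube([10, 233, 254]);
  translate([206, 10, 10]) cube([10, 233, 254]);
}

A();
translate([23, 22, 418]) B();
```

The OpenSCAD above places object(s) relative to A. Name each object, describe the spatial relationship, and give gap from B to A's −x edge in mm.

The open box's min-x is at 23; the stool's min-x is 0; gap = 23 mm.

A is a stool. B is an open box. The open box is on top of the stool, centred. The gap from the open box to the stool's −x edge is 23 mm.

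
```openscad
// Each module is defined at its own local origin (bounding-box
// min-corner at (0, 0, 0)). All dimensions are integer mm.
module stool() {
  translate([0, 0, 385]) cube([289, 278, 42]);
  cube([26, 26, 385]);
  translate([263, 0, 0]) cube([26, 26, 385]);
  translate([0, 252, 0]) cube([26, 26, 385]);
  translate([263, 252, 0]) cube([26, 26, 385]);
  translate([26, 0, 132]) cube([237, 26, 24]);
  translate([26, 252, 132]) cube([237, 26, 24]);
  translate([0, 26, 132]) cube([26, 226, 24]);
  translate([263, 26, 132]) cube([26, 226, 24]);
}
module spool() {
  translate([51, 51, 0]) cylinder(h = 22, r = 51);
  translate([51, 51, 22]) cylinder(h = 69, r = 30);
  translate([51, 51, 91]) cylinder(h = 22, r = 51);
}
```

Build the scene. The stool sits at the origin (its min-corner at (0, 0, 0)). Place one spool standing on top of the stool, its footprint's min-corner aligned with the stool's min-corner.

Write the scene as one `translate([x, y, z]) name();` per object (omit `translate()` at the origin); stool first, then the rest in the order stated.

stool();
translate([0, 0, 427]) spool();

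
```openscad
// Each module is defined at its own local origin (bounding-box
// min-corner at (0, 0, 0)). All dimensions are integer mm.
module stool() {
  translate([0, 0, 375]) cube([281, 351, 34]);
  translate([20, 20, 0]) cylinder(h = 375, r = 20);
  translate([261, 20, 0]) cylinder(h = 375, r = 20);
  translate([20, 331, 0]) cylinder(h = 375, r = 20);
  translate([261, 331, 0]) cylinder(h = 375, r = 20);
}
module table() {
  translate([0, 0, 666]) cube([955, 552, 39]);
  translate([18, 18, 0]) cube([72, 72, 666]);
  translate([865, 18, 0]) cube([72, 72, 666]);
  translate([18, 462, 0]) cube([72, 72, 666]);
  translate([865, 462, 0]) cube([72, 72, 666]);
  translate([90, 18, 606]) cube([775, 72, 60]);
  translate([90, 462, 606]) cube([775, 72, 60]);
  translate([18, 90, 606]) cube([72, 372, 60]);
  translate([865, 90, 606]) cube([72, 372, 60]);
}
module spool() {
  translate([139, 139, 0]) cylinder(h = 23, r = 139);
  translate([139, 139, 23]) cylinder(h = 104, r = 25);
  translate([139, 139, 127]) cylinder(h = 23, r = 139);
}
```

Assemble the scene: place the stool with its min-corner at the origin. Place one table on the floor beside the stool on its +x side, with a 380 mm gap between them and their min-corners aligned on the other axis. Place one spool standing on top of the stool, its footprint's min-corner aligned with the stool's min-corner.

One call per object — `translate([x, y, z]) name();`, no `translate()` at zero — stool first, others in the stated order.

stool();
translate([661, 0, 0]) table();
translate([0, 0, 409]) spool();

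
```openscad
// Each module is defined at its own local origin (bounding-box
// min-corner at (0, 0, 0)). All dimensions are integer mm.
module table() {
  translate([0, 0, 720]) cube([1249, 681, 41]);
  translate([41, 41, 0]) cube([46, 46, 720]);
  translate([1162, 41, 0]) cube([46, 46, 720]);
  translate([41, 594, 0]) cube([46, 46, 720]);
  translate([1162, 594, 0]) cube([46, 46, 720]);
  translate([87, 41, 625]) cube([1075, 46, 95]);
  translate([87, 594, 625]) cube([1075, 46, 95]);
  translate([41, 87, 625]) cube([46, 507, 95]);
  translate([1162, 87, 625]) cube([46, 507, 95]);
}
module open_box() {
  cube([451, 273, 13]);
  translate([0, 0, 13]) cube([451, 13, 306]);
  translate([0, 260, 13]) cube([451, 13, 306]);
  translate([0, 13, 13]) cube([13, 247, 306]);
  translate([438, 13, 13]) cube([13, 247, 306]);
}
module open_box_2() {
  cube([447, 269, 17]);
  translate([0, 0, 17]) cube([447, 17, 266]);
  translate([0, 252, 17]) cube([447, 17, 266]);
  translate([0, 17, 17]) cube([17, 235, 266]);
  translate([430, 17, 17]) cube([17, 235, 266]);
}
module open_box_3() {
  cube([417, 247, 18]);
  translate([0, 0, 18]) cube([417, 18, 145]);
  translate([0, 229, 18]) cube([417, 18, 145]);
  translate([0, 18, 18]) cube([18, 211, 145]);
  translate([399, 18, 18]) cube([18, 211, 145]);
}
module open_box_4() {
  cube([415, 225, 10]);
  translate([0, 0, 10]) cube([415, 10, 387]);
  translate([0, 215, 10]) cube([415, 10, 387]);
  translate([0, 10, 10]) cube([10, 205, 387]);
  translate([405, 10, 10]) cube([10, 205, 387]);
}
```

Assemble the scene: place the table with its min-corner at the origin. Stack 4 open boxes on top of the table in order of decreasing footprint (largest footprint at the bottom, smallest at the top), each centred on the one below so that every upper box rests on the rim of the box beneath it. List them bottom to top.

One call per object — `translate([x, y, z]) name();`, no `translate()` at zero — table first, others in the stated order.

table();
translate([399, 204, 761]) open_box();
translate([401, 206, 1080]) open_box_2();
translate([416, 217, 1363]) open_box_3();
translate([417, 228, 1526]) open_box_4();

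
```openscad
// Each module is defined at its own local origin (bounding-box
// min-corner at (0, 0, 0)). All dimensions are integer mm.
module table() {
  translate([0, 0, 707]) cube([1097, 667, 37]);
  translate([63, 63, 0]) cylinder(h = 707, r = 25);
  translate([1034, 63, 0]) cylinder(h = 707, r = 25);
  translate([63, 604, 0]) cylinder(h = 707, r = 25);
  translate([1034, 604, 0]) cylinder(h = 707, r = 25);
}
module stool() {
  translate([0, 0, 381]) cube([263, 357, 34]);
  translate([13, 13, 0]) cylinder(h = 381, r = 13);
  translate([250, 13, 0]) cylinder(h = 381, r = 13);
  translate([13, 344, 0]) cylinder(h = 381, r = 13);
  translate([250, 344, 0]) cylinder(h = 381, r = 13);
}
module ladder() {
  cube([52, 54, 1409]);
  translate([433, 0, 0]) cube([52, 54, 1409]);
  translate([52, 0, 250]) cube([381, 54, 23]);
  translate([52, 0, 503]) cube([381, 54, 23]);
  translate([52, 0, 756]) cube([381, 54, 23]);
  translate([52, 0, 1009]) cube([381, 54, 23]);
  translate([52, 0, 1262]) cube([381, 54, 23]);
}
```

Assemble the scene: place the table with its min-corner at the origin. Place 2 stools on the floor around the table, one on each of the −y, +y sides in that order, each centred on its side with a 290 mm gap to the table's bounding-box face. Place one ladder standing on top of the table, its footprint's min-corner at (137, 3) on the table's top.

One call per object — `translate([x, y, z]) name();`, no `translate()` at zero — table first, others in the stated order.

table();
translate([417, -647, 0]) stool();
translate([417, 957, 0]) stool();
translate([137, 3, 744]) ladder();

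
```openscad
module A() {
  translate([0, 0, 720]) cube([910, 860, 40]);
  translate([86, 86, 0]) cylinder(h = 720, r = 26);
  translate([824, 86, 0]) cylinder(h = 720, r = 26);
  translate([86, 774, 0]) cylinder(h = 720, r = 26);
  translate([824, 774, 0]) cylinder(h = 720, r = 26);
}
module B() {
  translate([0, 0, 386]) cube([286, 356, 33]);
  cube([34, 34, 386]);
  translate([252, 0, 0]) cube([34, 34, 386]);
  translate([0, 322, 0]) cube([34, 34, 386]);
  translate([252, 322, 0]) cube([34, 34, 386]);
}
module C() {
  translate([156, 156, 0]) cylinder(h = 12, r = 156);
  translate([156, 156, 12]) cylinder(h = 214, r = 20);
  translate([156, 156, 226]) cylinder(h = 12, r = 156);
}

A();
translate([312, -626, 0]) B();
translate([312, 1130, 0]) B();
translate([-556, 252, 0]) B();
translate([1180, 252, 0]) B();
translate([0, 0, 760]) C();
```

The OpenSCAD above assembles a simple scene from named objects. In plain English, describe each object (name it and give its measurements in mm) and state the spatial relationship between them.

A is a table with a 910×860 mm rectangular top, 40 mm thick, top surface at z = 760 mm, supported by four round legs of 52 mm diameter, each leg's bounding box inset 60 mm from the nearest pair of top edges, running from the floor.

B is a simple wooden stool: a rectangular seat 286 mm (x) by 356 mm (y), 33 mm thick, top face at z = 419 mm, on four square legs, each 34×34 mm in cross-section. The legs rest on z = 0, each flush with a corner of the seat.

C is a spool: two coaxial disc flanges of radius 156 mm and thickness 12 mm, joined by a core cylinder of radius 20 mm and height 214 mm. The lower flange rests on z = 0 and the three cylinders share a vertical axis.

Four stools sit around the table at the −y, +y, −x, +x sides. The spool is on top of the table.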